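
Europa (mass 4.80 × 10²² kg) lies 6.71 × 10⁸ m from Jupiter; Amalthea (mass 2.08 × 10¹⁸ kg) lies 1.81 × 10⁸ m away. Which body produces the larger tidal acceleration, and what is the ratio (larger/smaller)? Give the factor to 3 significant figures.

Compare M/d³ for the two perturbers:
Europa: (4.80 × 10²²) / (6.71 × 10⁸)³ = 1.589 × 10⁻⁴
Amalthea: (2.08 × 10¹⁸) / (1.81 × 10⁸)³ = 3.508 × 10⁻⁷
Ratio (larger/smaller) = 453

Europa, by a factor of ≈ 453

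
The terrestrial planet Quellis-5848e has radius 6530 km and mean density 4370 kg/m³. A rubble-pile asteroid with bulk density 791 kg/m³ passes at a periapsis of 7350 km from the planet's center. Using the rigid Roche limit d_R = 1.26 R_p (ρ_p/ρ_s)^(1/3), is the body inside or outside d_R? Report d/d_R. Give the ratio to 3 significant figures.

d_R = 1.26 × (6530 km) × (4370/791)^(1/3) = 14550 km
d/d_R = (7350) / (14550) = 0.505
Since d/d_R < 1, the body is inside the Roche limit.

inside; d/d_R ≈ 0.505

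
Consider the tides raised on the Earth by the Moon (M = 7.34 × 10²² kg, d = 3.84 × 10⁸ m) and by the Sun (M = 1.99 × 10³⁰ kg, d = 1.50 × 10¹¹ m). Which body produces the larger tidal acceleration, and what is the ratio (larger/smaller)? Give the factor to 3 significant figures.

The Moon, by a factor of ≈ 2.20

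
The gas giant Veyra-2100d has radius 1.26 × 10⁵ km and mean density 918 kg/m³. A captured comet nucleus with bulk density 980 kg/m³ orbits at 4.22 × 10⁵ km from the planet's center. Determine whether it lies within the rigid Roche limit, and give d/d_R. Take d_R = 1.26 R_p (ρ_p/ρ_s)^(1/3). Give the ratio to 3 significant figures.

outside; d/d_R ≈ 2.72

d_R = 1.26 × (1.26 × 10⁵ km) × (918/980)^(1/3) = 1.553 × 10⁵ km
d/d_R = (4.22 × 10⁵) / (1.553 × 10⁵) = 2.72
Since d/d_R > 1, the body is outside the Roche limit.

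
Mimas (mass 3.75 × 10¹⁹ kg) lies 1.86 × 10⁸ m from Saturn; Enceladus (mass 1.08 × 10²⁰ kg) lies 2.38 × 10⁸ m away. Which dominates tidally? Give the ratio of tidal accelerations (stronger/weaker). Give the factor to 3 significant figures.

Enceladus, by a factor of ≈ 1.37

The tide-raising term goes as M/d³ (the gradient of a 1/d² field).
Mimas: (3.75 × 10¹⁹) / (1.86 × 10⁸)³ = 5.828 × 10⁻⁶
Enceladus: (1.08 × 10²⁰) / (2.38 × 10⁸)³ = 8.011 × 10⁻⁶
Ratio (larger/smaller) = 1.37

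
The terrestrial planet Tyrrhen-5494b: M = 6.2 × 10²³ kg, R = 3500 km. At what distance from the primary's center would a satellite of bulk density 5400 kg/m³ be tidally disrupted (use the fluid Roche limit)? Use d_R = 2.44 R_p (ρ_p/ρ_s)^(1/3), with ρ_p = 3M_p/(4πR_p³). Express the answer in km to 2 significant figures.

7400 km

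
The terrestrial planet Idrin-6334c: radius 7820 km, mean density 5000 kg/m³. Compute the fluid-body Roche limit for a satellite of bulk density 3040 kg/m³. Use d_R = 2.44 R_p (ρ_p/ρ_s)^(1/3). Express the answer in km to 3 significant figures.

d_R = 2.44 × 7820 km × (5000/3040)^(1/3)
    = 22500 km

22500 km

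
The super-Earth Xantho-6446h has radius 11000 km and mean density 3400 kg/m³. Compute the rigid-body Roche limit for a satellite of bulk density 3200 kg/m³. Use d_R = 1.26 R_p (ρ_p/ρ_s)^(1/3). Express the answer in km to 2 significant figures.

14000 km

d_R = 1.26 × 11000 km × (3400/3200)^(1/3)
    = 14000 km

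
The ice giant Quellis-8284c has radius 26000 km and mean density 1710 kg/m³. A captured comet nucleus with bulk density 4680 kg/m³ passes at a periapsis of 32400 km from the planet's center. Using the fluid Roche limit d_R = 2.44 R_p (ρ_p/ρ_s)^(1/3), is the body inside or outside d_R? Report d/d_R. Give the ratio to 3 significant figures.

inside; d/d_R ≈ 0.714

d_R = 2.44 × (26000 km) × (1710/4680)^(1/3) = 45350 km
d/d_R = (32400) / (45350) = 0.714
Since d/d_R < 1, the body is inside the Roche limit.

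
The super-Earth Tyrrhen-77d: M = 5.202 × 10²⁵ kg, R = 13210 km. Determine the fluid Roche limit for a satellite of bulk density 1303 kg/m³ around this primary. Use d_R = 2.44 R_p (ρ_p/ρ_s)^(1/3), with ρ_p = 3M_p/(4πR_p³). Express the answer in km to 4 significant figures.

51730 km

ρ_p = 3M_p/(4πR_p³) = 3 × (5.202 × 10²⁵) / (4π × (1.321 × 10⁷ m)³) = 5387 kg/m³
d_R = 2.44 × 13210 km × (5387/1303)^(1/3)
    = 51730 km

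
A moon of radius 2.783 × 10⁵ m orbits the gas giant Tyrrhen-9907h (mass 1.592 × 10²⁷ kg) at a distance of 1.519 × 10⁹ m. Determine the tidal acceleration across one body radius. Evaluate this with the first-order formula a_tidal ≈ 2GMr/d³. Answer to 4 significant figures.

1.687 × 10⁻⁵ m/s²

a_tidal = 2GMr/d³
        = 2 × (6.674 × 10⁻¹¹) × (1.592 × 10²⁷) × (2.783 × 10⁵) / (1.519 × 10⁹)³
        = 1.687 × 10⁻⁵ m/s²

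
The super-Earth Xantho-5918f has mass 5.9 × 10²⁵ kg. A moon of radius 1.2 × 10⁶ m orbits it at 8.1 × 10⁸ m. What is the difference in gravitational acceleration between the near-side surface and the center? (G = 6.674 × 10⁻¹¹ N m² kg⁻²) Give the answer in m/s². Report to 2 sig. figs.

Differencing GM/(d−r)² and GM/d² to first order in r/d gives 2GMr/d³.
Δa = 2GMr/d³
   = 2 × (6.674 × 10⁻¹¹) × (5.9 × 10²⁵) × (1.2 × 10⁶) / (8.1 × 10⁸)³
   = 1.8 × 10⁻⁵ m/s²

1.8 × 10⁻⁵ m/s²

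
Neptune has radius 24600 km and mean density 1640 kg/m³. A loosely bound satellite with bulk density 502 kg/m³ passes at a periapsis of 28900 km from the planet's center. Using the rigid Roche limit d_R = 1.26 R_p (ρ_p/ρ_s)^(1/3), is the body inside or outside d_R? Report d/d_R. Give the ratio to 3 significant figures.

inside; d/d_R ≈ 0.628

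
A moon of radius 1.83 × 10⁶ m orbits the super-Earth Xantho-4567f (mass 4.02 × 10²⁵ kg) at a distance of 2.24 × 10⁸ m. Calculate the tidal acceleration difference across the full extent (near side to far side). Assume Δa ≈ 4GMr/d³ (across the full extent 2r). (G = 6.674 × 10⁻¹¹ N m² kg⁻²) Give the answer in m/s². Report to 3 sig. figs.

Differencing GM/(d−r)² and GM/(d+r)² to first order in r/d gives 4GMr/d³.
Δa = 4GMr/d³
   = 4 × (6.674 × 10⁻¹¹) × (4.02 × 10²⁵) × (1.83 × 10⁶) / (2.24 × 10⁸)³
   = 1.75 × 10⁻³ m/s²

1.75 × 10⁻³ m/s²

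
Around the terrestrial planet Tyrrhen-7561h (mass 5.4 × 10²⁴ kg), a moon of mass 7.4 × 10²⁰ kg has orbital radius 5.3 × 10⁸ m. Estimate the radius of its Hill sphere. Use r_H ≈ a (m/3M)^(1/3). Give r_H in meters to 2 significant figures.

r_H ≈ a (m/3M)^(1/3)
    = (5.3 × 10⁸) × (7.4 × 10²⁰ / (3 × 5.4 × 10²⁴))^(1/3)
    = 1.9 × 10⁷ m

1.9 × 10⁷ m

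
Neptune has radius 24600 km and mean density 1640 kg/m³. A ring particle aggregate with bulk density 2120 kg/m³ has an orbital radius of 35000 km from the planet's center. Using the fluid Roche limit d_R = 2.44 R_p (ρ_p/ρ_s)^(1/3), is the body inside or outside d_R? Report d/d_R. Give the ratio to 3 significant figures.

inside; d/d_R ≈ 0.635

d_R = 2.44 × (24600 km) × (1640/2120)^(1/3) = 55100 km
d/d_R = (35000) / (55100) = 0.635
Since d/d_R < 1, the body is inside the Roche limit.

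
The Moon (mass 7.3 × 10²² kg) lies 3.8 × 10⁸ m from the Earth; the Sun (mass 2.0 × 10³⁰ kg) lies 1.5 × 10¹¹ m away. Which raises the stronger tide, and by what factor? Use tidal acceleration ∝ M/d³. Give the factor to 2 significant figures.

Compare M/d³ for the two perturbers:
The Moon: (7.3 × 10²²) / (3.8 × 10⁸)³ = 1.330 × 10⁻³
The Sun: (2.0 × 10³⁰) / (1.5 × 10¹¹)³ = 5.926 × 10⁻⁴
Ratio (larger/smaller) = 2.2

The Moon, by a factor of ≈ 2.2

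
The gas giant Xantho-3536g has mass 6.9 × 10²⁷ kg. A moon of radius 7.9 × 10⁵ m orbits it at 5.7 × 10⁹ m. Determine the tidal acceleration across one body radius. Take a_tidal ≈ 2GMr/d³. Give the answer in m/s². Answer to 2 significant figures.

Differencing GM/(d−r)² and GM/d² to first order in r/d gives 2GMr/d³.
Δg = 2GMr/d³
   = 2 × (6.674 × 10⁻¹¹) × (6.9 × 10²⁷) × (7.9 × 10⁵) / (5.7 × 10⁹)³
   = 3.9 × 10⁻⁶ m/s²

3.9 × 10⁻⁶ m/s²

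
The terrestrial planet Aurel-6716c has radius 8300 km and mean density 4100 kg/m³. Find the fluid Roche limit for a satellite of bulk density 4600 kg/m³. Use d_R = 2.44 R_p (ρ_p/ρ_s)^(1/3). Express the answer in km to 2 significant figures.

d_R = 2.44 × 8300 km × (4100/4600)^(1/3)
    = 19000 km

19000 km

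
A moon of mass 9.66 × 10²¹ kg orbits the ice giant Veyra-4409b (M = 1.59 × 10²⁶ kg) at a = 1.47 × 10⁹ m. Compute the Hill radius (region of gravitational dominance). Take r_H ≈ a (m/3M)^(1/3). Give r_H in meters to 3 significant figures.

4.01 × 10⁷ m

r_H ≈ a (m/3M)^(1/3)
    = (1.47 × 10⁹) × (9.66 × 10²¹ / (3 × 1.59 × 10²⁶))^(1/3)
    = 4.01 × 10⁷ m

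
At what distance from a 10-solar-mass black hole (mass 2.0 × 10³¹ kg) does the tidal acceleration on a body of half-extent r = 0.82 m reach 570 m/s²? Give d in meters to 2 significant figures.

1.6 × 10⁶ m

2GMr/d³ = a_tidal  ⇒  d = (2GMr / a_tidal)^(1/3)
d = (2 × 6.674×10⁻¹¹ × (2.0 × 10³¹) × (0.82) / (570))^(1/3)
  = 1.6 × 10⁶ m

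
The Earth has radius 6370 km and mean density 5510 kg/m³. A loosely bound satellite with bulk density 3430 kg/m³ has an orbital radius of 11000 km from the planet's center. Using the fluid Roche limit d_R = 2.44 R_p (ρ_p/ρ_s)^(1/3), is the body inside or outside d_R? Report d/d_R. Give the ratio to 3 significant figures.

inside; d/d_R ≈ 0.604

d_R = 2.44 × (6370 km) × (5510/3430)^(1/3) = 18200 km
d/d_R = (11000) / (18200) = 0.604
Since d/d_R < 1, the body is inside the Roche limit.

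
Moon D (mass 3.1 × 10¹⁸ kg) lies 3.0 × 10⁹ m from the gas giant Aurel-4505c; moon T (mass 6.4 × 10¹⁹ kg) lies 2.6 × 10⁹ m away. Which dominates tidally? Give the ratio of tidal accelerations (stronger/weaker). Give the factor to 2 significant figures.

The tide-raising term goes as M/d³ (the gradient of a 1/d² field).
Moon D: (3.1 × 10¹⁸) / (3.0 × 10⁹)³ = 1.148 × 10⁻¹⁰
Moon T: (6.4 × 10¹⁹) / (2.6 × 10⁹)³ = 3.641 × 10⁻⁹
Ratio (larger/smaller) = 32

Moon T, by a factor of ≈ 32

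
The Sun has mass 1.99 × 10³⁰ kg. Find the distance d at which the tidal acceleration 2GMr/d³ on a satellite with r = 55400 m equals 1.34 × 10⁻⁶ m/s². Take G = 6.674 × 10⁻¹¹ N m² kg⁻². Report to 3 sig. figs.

2GMr/d³ = a_tidal  ⇒  d = (2GMr / a_tidal)^(1/3)
d = (2 × 6.674×10⁻¹¹ × (1.99 × 10³⁰) × (55400) / (1.34 × 10⁻⁶))^(1/3)
  = 2.22 × 10¹⁰ m

2.22 × 10¹⁰ m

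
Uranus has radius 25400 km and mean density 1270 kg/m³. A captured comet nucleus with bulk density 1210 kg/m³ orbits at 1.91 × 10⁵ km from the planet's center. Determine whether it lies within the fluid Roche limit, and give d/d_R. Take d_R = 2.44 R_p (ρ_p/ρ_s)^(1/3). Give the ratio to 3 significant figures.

d_R = 2.44 × (25400 km) × (1270/1210)^(1/3) = 62980 km
d/d_R = (1.91 × 10⁵) / (62980) = 3.03
Since d/d_R > 1, the body is outside the Roche limit.

outside; d/d_R ≈ 3.03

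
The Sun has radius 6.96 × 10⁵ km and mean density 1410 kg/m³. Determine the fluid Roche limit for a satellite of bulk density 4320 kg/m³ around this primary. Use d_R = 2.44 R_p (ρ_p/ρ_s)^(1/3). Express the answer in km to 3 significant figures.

d_R = 2.44 × 6.96 × 10⁵ km × (1410/4320)^(1/3)
    = 1.17 × 10⁶ km

1.17 × 10⁶ km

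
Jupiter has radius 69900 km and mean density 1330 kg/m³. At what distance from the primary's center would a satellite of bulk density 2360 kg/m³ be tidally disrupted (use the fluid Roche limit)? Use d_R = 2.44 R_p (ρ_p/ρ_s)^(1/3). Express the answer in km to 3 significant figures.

d_R = 2.44 × 69900 km × (1330/2360)^(1/3)
    = 1.41 × 10⁵ km

1.41 × 10⁵ km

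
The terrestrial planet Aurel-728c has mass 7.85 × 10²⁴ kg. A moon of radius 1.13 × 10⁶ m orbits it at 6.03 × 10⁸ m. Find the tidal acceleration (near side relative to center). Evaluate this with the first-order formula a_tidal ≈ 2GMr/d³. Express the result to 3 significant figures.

5.40 × 10⁻⁶ m/s²

Δg = 2GMr/d³
   = 2 × (6.674 × 10⁻¹¹) × (7.85 × 10²⁴) × (1.13 × 10⁶) / (6.03 × 10⁸)³
   = 5.40 × 10⁻⁶ m/s²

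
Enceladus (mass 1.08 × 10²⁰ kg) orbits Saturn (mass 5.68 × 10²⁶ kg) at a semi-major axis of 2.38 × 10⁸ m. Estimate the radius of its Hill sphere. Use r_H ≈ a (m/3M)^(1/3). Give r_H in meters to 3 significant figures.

r_H ≈ a (m/3M)^(1/3)
    = (2.38 × 10⁸) × (1.08 × 10²⁰ / (3 × 5.68 × 10²⁶))^(1/3)
    = 9.49 × 10⁵ m

9.49 × 10⁵ m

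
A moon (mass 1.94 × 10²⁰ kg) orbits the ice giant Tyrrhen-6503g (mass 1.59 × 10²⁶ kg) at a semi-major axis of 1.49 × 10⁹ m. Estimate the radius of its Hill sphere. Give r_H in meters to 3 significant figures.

r_H ≈ a (m/3M)^(1/3)
    = (1.49 × 10⁹) × (1.94 × 10²⁰ / (3 × 1.59 × 10²⁶))^(1/3)
    = 1.10 × 10⁷ m

1.10 × 10⁷ m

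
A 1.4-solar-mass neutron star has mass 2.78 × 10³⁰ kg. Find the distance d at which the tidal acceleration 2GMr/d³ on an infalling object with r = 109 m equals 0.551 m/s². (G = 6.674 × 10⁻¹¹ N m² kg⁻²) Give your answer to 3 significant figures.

2GMr/d³ = a_tidal  ⇒  d = (2GMr / a_tidal)^(1/3)
d = (2 × 6.674×10⁻¹¹ × (2.78 × 10³⁰) × (109) / (0.551))^(1/3)
  = 4.19 × 10⁷ m

4.19 × 10⁷ m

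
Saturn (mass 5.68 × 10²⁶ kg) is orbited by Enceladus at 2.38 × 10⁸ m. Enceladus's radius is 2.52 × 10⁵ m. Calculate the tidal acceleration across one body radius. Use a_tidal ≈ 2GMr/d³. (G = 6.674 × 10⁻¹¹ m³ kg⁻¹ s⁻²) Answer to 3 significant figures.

1.42 × 10⁻³ m/s²

Δa = 2GMr/d³
   = 2 × (6.674 × 10⁻¹¹) × (5.68 × 10²⁶) × (2.52 × 10⁵) / (2.38 × 10⁸)³
   = 1.42 × 10⁻³ m/s²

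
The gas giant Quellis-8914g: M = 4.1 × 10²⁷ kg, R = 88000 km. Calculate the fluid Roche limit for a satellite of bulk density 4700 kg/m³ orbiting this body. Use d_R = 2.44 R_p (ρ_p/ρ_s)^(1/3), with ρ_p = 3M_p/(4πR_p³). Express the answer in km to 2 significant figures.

1.4 × 10⁵ km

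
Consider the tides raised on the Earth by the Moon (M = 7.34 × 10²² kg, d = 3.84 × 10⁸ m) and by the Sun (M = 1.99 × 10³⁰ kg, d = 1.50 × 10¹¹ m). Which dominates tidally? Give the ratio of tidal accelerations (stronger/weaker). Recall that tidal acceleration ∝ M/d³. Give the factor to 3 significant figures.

The Moon, by a factor of ≈ 2.20

Tidal acceleration ∝ M/d³, so compare M/d³ for each.
The Moon: (7.34 × 10²²) / (3.84 × 10⁸)³ = 1.296 × 10⁻³
The Sun: (1.99 × 10³⁰) / (1.50 × 10¹¹)³ = 5.896 × 10⁻⁴
Ratio (larger/smaller) = 2.20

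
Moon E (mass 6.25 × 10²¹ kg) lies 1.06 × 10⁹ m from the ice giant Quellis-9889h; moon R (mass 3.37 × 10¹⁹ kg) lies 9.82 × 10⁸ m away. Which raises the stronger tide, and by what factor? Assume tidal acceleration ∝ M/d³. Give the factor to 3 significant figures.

Moon E, by a factor of ≈ 147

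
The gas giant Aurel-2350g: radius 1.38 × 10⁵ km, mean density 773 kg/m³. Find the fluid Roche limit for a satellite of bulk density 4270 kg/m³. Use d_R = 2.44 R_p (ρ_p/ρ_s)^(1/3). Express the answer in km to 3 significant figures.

1.90 × 10⁵ km

d_R = 2.44 × 1.38 × 10⁵ km × (773/4270)^(1/3)
    = 1.90 × 10⁵ km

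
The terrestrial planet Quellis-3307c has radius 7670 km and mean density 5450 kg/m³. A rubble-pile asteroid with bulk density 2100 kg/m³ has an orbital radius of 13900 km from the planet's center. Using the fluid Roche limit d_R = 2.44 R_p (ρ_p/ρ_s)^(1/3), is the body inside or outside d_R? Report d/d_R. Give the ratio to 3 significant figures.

inside; d/d_R ≈ 0.540

d_R = 2.44 × (7670 km) × (5450/2100)^(1/3) = 25720 km
d/d_R = (13900) / (25720) = 0.540
Since d/d_R < 1, the body is inside the Roche limit.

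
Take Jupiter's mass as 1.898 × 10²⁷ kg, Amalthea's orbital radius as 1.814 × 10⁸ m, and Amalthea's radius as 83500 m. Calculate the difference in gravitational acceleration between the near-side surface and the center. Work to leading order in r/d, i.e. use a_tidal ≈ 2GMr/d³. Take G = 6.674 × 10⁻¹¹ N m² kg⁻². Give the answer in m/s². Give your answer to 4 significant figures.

Differencing GM/(d−r)² and GM/d² to first order in r/d gives 2GMr/d³.
Δa = 2GMr/d³
   = 2 × (6.674 × 10⁻¹¹) × (1.898 × 10²⁷) × (83500) / (1.814 × 10⁸)³
   = 3.544 × 10⁻³ m/s²

3.544 × 10⁻³ m/s²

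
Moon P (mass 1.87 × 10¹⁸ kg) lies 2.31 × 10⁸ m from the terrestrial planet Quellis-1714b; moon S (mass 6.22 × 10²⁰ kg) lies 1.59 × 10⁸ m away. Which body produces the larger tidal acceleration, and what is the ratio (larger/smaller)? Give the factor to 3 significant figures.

Moon S, by a factor of ≈ 1020

Tidal stretch scales as M/d³; compute that for each body.
Moon P: (1.87 × 10¹⁸) / (2.31 × 10⁸)³ = 1.517 × 10⁻⁷
Moon S: (6.22 × 10²⁰) / (1.59 × 10⁸)³ = 1.547 × 10⁻⁴
Ratio (larger/smaller) = 1020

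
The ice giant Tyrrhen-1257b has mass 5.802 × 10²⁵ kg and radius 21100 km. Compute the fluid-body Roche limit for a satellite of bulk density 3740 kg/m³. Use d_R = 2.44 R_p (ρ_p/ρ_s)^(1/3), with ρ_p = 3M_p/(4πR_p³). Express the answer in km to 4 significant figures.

37750 km

ρ_p = 3M_p/(4πR_p³) = 3 × (5.802 × 10²⁵) / (4π × (2.110 × 10⁷ m)³) = 1474 kg/m³
d_R = 2.44 × 21100 km × (1474/3740)^(1/3)
    = 37750 km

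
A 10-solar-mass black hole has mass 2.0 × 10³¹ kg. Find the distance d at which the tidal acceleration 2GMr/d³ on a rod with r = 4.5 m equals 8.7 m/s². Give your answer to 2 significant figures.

1.1 × 10⁷ m

2GMr/d³ = a_tidal  ⇒  d = (2GMr / a_tidal)^(1/3)
d = (2 × 6.674×10⁻¹¹ × (2.0 × 10³¹) × (4.5) / (8.7))^(1/3)
  = 1.1 × 10⁷ m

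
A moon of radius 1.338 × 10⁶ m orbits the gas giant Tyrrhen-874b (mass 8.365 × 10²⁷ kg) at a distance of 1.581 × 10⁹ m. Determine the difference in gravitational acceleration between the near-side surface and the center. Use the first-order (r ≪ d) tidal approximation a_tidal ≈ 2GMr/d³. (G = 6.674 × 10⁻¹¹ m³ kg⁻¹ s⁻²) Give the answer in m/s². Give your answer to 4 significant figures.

Δa = 2GMr/d³
   = 2 × (6.674 × 10⁻¹¹) × (8.365 × 10²⁷) × (1.338 × 10⁶) / (1.581 × 10⁹)³
   = 3.780 × 10⁻⁴ m/s²

3.780 × 10⁻⁴ m/s²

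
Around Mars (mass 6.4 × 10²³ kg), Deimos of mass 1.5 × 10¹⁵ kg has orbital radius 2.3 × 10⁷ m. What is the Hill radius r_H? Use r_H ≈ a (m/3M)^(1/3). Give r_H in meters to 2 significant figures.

r_H ≈ a (m/3M)^(1/3)
    = (2.3 × 10⁷) × (1.5 × 10¹⁵ / (3 × 6.4 × 10²³))^(1/3)
    = 2.1 × 10⁴ m

2.1 × 10⁴ m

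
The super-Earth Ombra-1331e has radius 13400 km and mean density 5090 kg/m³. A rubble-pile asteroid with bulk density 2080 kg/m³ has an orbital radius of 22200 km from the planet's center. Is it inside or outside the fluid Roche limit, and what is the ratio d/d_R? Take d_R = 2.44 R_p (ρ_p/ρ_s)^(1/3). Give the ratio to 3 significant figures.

d_R = 2.44 × (13400 km) × (5090/2080)^(1/3) = 44060 km
d/d_R = (22200) / (44060) = 0.504
Since d/d_R < 1, the body is inside the Roche limit.

inside; d/d_R ≈ 0.504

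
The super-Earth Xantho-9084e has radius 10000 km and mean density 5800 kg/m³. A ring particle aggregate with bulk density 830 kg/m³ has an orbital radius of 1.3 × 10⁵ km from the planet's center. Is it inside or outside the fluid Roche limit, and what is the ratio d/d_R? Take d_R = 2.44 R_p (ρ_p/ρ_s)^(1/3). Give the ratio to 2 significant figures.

d_R = 2.44 × (10000 km) × (5800/830)^(1/3) = 46650 km
d/d_R = (1.3 × 10⁵) / (46650) = 2.8
Since d/d_R > 1, the body is outside the Roche limit.

outside; d/d_R ≈ 2.8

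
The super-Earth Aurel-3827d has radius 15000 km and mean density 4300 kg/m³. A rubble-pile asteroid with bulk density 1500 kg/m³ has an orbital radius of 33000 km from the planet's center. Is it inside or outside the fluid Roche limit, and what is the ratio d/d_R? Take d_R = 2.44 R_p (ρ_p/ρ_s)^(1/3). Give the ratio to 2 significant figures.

d_R = 2.44 × (15000 km) × (4300/1500)^(1/3) = 51990 km
d/d_R = (33000) / (51990) = 0.63
Since d/d_R < 1, the body is inside the Roche limit.

inside; d/d_R ≈ 0.63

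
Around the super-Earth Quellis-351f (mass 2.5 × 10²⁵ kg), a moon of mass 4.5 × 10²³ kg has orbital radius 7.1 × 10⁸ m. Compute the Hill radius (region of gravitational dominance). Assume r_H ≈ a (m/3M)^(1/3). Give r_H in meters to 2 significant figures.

1.3 × 10⁸ m

r_H ≈ a (m/3M)^(1/3)
    = (7.1 × 10⁸) × (4.5 × 10²³ / (3 × 2.5 × 10²⁵))^(1/3)
    = 1.3 × 10⁸ m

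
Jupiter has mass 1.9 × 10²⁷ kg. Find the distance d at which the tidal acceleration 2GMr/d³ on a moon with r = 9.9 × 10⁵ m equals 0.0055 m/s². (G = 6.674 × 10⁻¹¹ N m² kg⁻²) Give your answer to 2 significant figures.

3.6 × 10⁸ m

2GMr/d³ = a_tidal  ⇒  d = (2GMr / a_tidal)^(1/3)
d = (2 × 6.674×10⁻¹¹ × (1.9 × 10²⁷) × (9.9 × 10⁵) / (0.0055))^(1/3)
  = 3.6 × 10⁸ m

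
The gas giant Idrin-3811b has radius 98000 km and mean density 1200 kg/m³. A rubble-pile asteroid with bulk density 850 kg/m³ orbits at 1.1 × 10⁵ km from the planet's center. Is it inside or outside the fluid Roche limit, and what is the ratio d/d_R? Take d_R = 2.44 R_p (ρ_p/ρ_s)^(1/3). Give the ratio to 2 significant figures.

d_R = 2.44 × (98000 km) × (1200/850)^(1/3) = 2.682 × 10⁵ km
d/d_R = (1.1 × 10⁵) / (2.682 × 10⁵) = 0.41
Since d/d_R < 1, the body is inside the Roche limit.

inside; d/d_R ≈ 0.41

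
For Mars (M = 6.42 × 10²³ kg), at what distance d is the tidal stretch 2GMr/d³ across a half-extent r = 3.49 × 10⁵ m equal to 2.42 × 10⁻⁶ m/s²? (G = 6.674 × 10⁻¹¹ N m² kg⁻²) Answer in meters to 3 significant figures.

2.31 × 10⁸ m

2GMr/d³ = a_tidal  ⇒  d = (2GMr / a_tidal)^(1/3)
d = (2 × 6.674×10⁻¹¹ × (6.42 × 10²³) × (3.49 × 10⁵) / (2.42 × 10⁻⁶))^(1/3)
  = 2.31 × 10⁸ m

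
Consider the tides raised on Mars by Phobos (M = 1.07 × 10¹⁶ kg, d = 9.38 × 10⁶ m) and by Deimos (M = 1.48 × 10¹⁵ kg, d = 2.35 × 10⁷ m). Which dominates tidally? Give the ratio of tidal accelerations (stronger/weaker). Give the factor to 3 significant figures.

Compare M/d³ for the two perturbers:
Phobos: (1.07 × 10¹⁶) / (9.38 × 10⁶)³ = 1.297 × 10⁻⁵
Deimos: (1.48 × 10¹⁵) / (2.35 × 10⁷)³ = 1.140 × 10⁻⁷
Ratio (larger/smaller) = 114

Phobos, by a factor of ≈ 114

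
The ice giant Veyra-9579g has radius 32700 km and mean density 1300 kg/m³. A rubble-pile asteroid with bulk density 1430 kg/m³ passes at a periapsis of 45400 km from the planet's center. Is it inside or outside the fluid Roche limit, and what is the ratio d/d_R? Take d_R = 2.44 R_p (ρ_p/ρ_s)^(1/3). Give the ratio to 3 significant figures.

d_R = 2.44 × (32700 km) × (1300/1430)^(1/3) = 77290 km
d/d_R = (45400) / (77290) = 0.587
Since d/d_R < 1, the body is inside the Roche limit.

inside; d/d_R ≈ 0.587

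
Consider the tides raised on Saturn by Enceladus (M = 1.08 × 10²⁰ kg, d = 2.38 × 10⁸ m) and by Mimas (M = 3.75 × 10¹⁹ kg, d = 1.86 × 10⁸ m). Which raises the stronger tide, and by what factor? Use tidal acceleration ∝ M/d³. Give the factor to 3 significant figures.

Tidal acceleration ∝ M/d³, so compare M/d³ for each.
Enceladus: (1.08 × 10²⁰) / (2.38 × 10⁸)³ = 8.011 × 10⁻⁶
Mimas: (3.75 × 10¹⁹) / (1.86 × 10⁸)³ = 5.828 × 10⁻⁶
Ratio (larger/smaller) = 1.37

Enceladus, by a factor of ≈ 1.37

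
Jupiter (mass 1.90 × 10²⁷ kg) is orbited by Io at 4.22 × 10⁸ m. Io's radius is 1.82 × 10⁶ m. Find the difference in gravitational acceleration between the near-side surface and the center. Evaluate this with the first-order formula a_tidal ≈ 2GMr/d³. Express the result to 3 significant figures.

Since r ≪ d, expand the inverse-square field across one radius to get the leading 2GMr/d³ term.
Δa = 2GMr/d³
   = 2 × (6.674 × 10⁻¹¹) × (1.90 × 10²⁷) × (1.82 × 10⁶) / (4.22 × 10⁸)³
   = 6.14 × 10⁻³ m/s²

6.14 × 10⁻³ m/s²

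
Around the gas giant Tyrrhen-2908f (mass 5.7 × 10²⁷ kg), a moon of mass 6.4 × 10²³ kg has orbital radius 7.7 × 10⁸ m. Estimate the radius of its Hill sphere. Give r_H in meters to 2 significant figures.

2.6 × 10⁷ m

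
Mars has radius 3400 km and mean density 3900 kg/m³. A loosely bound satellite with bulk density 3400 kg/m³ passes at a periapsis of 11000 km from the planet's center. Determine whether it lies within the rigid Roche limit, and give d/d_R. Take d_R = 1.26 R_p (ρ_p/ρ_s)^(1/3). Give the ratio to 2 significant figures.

d_R = 1.26 × (3400 km) × (3900/3400)^(1/3) = 4484 km
d/d_R = (11000) / (4484) = 2.5
Since d/d_R > 1, the body is outside the Roche limit.

outside; d/d_R ≈ 2.5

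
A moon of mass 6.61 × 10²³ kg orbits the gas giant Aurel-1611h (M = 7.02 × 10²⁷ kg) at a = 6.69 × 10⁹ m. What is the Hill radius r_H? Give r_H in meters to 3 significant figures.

2.11 × 10⁸ m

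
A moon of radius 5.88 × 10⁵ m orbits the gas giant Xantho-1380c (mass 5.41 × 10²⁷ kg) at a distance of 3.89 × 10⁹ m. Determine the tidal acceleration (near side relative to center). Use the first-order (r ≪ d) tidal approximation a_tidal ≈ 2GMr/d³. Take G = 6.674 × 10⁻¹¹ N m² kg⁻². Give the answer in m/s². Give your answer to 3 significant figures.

Δa = 2GMr/d³
   = 2 × (6.674 × 10⁻¹¹) × (5.41 × 10²⁷) × (5.88 × 10⁵) / (3.89 × 10⁹)³
   = 7.21 × 10⁻⁶ m/s²

7.21 × 10⁻⁶ m/s²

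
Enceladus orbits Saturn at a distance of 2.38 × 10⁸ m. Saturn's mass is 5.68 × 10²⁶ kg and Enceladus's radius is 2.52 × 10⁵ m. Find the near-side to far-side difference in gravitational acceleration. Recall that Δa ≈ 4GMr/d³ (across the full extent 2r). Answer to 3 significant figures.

2.83 × 10⁻³ m/s²

Differencing GM/(d−r)² and GM/(d+r)² to first order in r/d gives 4GMr/d³.
Δa = 4GMr/d³
   = 4 × (6.674 × 10⁻¹¹) × (5.68 × 10²⁶) × (2.52 × 10⁵) / (2.38 × 10⁸)³
   = 2.83 × 10⁻³ m/s²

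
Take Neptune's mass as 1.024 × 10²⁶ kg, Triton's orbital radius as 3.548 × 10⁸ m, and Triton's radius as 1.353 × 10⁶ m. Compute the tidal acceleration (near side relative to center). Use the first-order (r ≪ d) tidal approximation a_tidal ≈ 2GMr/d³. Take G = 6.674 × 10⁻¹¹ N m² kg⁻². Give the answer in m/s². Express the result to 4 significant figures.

4.141 × 10⁻⁴ m/s²

Δg = 2GMr/d³
   = 2 × (6.674 × 10⁻¹¹) × (1.024 × 10²⁶) × (1.353 × 10⁶) / (3.548 × 10⁸)³
   = 4.141 × 10⁻⁴ m/s²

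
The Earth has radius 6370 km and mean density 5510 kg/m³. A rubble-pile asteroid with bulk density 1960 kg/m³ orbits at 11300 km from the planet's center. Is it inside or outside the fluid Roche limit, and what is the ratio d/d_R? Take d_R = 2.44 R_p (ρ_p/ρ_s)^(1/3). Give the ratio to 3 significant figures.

d_R = 2.44 × (6370 km) × (5510/1960)^(1/3) = 21940 km
d/d_R = (11300) / (21940) = 0.515
Since d/d_R < 1, the body is inside the Roche limit.

inside; d/d_R ≈ 0.515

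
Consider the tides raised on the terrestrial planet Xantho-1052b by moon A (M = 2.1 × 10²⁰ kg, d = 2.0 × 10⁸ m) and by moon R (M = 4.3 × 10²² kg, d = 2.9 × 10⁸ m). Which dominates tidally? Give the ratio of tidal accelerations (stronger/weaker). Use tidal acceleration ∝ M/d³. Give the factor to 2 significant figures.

Tidal stretch scales as M/d³; compute that for each body.
Moon A: (2.1 × 10²⁰) / (2.0 × 10⁸)³ = 2.625 × 10⁻⁵
Moon R: (4.3 × 10²²) / (2.9 × 10⁸)³ = 1.763 × 10⁻³
Ratio (larger/smaller) = 67

Moon R, by a factor of ≈ 67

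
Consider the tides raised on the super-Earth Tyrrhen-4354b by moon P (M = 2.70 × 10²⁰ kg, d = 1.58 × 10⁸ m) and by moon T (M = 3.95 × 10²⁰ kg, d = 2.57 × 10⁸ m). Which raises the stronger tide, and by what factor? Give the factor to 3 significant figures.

Tidal acceleration ∝ M/d³, so compare M/d³ for each.
Moon P: (2.70 × 10²⁰) / (1.58 × 10⁸)³ = 6.845 × 10⁻⁵
Moon T: (3.95 × 10²⁰) / (2.57 × 10⁸)³ = 2.327 × 10⁻⁵
Ratio (larger/smaller) = 2.94

Moon P, by a factor of ≈ 2.94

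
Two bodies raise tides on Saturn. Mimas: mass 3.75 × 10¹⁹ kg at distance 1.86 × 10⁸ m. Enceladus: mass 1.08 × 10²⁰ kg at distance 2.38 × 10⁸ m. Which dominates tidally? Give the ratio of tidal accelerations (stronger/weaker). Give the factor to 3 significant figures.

Enceladus, by a factor of ≈ 1.37

The tide-raising term goes as M/d³ (the gradient of a 1/d² field).
Mimas: (3.75 × 10¹⁹) / (1.86 × 10⁸)³ = 5.828 × 10⁻⁶
Enceladus: (1.08 × 10²⁰) / (2.38 × 10⁸)³ = 8.011 × 10⁻⁶
Ratio (larger/smaller) = 1.37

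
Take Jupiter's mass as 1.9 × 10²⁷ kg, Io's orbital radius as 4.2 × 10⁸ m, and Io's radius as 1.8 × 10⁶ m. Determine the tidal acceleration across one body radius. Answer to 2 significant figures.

Differencing GM/(d−r)² and GM/d² to first order in r/d gives 2GMr/d³.
a_tidal = 2GMr/d³
        = 2 × (6.674 × 10⁻¹¹) × (1.9 × 10²⁷) × (1.8 × 10⁶) / (4.2 × 10⁸)³
        = 6.2 × 10⁻³ m/s²

6.2 × 10⁻³ m/s²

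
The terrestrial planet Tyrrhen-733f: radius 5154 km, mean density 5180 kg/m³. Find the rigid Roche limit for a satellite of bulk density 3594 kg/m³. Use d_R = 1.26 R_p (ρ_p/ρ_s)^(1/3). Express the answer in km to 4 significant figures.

d_R = 1.26 × 5154 km × (5180/3594)^(1/3)
    = 7336 km

7336 km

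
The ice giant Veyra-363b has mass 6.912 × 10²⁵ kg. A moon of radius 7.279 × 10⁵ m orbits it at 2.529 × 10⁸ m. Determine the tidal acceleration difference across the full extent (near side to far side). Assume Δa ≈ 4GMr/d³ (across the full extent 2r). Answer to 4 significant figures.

8.304 × 10⁻⁴ m/s²

a_tidal = 4GMr/d³
        = 4 × (6.674 × 10⁻¹¹) × (6.912 × 10²⁵) × (7.279 × 10⁵) / (2.529 × 10⁸)³
        = 8.304 × 10⁻⁴ m/s²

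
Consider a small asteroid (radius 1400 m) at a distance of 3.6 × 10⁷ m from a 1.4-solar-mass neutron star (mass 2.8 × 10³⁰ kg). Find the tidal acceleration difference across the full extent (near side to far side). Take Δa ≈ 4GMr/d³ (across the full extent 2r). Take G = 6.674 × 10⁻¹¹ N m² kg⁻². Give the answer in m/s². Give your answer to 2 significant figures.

a_tidal = 4GMr/d³
        = 4 × (6.674 × 10⁻¹¹) × (2.8 × 10³⁰) × (1400) / (3.6 × 10⁷)³
        = 2.2 × 10¹ m/s²

2.2 × 10¹ m/s²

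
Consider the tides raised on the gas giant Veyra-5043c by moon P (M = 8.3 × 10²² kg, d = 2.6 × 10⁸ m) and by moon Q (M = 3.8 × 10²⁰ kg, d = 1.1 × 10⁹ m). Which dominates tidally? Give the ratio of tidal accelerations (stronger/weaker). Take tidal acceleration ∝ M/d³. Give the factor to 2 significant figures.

Moon P, by a factor of ≈ 17000

Compare M/d³ for the two perturbers:
Moon P: (8.3 × 10²²) / (2.6 × 10⁸)³ = 4.722 × 10⁻³
Moon Q: (3.8 × 10²⁰) / (1.1 × 10⁹)³ = 2.855 × 10⁻⁷
Ratio (larger/smaller) = 17000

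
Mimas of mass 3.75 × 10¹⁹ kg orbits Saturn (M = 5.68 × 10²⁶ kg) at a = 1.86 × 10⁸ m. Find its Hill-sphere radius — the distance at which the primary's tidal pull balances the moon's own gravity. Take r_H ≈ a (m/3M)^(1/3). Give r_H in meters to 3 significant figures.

5.21 × 10⁵ m

r_H ≈ a (m/3M)^(1/3)
    = (1.86 × 10⁸) × (3.75 × 10¹⁹ / (3 × 5.68 × 10²⁶))^(1/3)
    = 5.21 × 10⁵ m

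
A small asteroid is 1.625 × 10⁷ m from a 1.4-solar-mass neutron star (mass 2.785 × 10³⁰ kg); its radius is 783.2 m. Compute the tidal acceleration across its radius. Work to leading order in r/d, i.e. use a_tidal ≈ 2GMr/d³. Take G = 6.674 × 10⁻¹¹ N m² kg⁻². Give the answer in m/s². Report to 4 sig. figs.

6.785 × 10¹ m/s²

The tidal stretch is the gradient of GM/d² times the body's extent r, hence the 1/d³ dependence.
Δa = 2GMr/d³
   = 2 × (6.674 × 10⁻¹¹) × (2.785 × 10³⁰) × (783.2) / (1.625 × 10⁷)³
   = 6.785 × 10¹ m/s²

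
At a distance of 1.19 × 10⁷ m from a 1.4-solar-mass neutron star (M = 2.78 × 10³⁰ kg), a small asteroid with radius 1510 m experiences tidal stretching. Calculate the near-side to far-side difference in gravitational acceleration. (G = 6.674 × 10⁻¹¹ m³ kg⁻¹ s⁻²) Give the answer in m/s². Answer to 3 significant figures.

6.65 × 10² m/s²

The field gradient is 2GM/d³; across the full diameter 2r the difference is 4GMr/d³.
a_tidal = 4GMr/d³
        = 4 × (6.674 × 10⁻¹¹) × (2.78 × 10³⁰) × (1510) / (1.19 × 10⁷)³
        = 6.65 × 10² m/s²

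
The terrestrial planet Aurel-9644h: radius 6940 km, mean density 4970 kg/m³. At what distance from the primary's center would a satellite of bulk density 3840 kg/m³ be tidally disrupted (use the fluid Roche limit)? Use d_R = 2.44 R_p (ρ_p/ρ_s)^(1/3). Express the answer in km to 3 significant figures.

18500 km

d_R = 2.44 × 6940 km × (4970/3840)^(1/3)
    = 18500 km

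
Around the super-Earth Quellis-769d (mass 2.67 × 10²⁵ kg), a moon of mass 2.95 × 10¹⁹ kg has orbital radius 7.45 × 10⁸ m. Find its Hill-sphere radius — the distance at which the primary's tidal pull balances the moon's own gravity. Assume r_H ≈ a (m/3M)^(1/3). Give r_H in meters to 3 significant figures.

5.34 × 10⁶ m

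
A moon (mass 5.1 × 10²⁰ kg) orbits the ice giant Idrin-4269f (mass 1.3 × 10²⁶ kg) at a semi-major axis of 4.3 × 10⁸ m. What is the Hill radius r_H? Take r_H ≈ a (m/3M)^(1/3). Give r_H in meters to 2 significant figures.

4.7 × 10⁶ m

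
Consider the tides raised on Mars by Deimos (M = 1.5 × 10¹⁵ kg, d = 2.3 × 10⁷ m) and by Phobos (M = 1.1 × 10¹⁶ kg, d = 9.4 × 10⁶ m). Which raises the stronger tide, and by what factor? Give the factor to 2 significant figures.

The tide-raising term goes as M/d³ (the gradient of a 1/d² field).
Deimos: (1.5 × 10¹⁵) / (2.3 × 10⁷)³ = 1.233 × 10⁻⁷
Phobos: (1.1 × 10¹⁶) / (9.4 × 10⁶)³ = 1.324 × 10⁻⁵
Ratio (larger/smaller) = 110

Phobos, by a factor of ≈ 110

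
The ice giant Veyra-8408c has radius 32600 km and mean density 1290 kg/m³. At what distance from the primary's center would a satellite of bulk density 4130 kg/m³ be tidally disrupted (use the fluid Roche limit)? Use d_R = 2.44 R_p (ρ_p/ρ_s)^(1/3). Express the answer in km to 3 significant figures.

54000 km

d_R = 2.44 × 32600 km × (1290/4130)^(1/3)
    = 54000 km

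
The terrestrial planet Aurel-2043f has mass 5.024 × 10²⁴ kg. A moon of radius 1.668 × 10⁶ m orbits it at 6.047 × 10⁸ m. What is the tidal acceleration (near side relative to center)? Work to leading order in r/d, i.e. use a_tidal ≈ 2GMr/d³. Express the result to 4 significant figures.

5.059 × 10⁻⁶ m/s²

Δg = 2GMr/d³
   = 2 × (6.674 × 10⁻¹¹) × (5.024 × 10²⁴) × (1.668 × 10⁶) / (6.047 × 10⁸)³
   = 5.059 × 10⁻⁶ m/s²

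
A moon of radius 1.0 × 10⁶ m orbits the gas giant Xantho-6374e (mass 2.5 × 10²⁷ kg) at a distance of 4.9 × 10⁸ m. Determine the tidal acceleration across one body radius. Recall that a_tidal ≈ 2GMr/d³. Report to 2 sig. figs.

2.8 × 10⁻³ m/s²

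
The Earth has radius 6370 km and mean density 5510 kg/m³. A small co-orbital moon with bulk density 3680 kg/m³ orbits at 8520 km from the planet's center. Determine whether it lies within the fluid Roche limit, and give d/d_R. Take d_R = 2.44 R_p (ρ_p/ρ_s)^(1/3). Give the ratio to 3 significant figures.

inside; d/d_R ≈ 0.479

d_R = 2.44 × (6370 km) × (5510/3680)^(1/3) = 17780 km
d/d_R = (8520) / (17780) = 0.479
Since d/d_R < 1, the body is inside the Roche limit.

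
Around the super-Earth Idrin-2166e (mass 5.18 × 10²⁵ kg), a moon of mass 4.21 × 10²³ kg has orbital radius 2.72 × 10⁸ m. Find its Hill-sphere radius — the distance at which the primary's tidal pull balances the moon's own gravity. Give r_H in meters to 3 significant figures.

3.79 × 10⁷ m

r_H ≈ a (m/3M)^(1/3)
    = (2.72 × 10⁸) × (4.21 × 10²³ / (3 × 5.18 × 10²⁵))^(1/3)
    = 3.79 × 10⁷ m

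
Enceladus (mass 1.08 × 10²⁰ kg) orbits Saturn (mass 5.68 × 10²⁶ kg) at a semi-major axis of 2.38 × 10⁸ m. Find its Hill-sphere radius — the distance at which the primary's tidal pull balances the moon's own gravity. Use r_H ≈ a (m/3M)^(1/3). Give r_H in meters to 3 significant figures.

9.49 × 10⁵ m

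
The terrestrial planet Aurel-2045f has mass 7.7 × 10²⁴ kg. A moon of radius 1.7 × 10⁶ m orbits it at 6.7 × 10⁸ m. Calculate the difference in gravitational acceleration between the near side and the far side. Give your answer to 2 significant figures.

1.2 × 10⁻⁵ m/s²

The field gradient is 2GM/d³; across the full diameter 2r the difference is 4GMr/d³.
Δg = 4GMr/d³
   = 4 × (6.674 × 10⁻¹¹) × (7.7 × 10²⁴) × (1.7 × 10⁶) / (6.7 × 10⁸)³
   = 1.2 × 10⁻⁵ m/s²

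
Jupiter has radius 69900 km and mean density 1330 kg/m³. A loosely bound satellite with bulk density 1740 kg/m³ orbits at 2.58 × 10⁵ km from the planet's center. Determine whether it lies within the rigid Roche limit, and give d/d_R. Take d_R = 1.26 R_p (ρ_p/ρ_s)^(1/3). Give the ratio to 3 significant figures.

d_R = 1.26 × (69900 km) × (1330/1740)^(1/3) = 80530 km
d/d_R = (2.58 × 10⁵) / (80530) = 3.20
Since d/d_R > 1, the body is outside the Roche limit.

outside; d/d_R ≈ 3.20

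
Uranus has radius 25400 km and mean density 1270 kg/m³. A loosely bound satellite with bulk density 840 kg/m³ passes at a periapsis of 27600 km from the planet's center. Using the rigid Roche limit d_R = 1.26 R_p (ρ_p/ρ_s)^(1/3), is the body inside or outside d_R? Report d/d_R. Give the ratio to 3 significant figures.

inside; d/d_R ≈ 0.751

d_R = 1.26 × (25400 km) × (1270/840)^(1/3) = 36730 km
d/d_R = (27600) / (36730) = 0.751
Since d/d_R < 1, the body is inside the Roche limit.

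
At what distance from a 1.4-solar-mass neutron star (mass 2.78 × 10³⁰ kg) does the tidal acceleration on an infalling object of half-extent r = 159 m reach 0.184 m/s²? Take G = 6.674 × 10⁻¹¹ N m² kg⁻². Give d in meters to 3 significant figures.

6.84 × 10⁷ m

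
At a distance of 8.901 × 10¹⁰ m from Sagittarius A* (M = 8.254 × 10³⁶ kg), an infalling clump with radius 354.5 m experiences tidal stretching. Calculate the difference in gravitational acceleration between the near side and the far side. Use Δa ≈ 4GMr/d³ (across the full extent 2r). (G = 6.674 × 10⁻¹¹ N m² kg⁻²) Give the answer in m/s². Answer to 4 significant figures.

1.108 × 10⁻³ m/s²

Δa = 4GMr/d³
   = 4 × (6.674 × 10⁻¹¹) × (8.254 × 10³⁶) × (354.5) / (8.901 × 10¹⁰)³
   = 1.108 × 10⁻³ m/s²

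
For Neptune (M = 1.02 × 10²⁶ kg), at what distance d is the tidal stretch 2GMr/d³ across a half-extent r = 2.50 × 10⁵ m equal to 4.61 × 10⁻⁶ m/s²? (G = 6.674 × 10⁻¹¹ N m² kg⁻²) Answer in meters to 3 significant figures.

9.04 × 10⁸ m

2GMr/d³ = a_tidal  ⇒  d = (2GMr / a_tidal)^(1/3)
d = (2 × 6.674×10⁻¹¹ × (1.02 × 10²⁶) × (2.50 × 10⁵) / (4.61 × 10⁻⁶))^(1/3)
  = 9.04 × 10⁸ m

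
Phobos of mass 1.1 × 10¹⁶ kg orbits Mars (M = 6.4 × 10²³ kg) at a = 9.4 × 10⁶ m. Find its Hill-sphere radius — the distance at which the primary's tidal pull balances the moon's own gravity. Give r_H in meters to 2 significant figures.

r_H ≈ a (m/3M)^(1/3)
    = (9.4 × 10⁶) × (1.1 × 10¹⁶ / (3 × 6.4 × 10²³))^(1/3)
    = 1.7 × 10⁴ m

1.7 × 10⁴ m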